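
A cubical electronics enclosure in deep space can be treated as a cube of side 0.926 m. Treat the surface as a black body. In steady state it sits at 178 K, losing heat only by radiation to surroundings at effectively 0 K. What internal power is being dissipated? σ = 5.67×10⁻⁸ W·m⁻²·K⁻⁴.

P ≈ 293 W

Steady state: P = εσA T⁴.
A = 6L² = 5.145 m²; T⁴ = (178)⁴ = 1.004×10⁹ K⁴.
P = 1.0 × 5.67×10⁻⁸ × 5.145 × 1.004×10⁹.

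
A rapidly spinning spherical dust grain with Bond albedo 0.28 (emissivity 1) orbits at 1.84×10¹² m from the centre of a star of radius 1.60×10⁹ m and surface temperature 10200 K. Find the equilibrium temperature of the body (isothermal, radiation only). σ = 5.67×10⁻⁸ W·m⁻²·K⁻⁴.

The star's surface emits σT_*⁴; at distance d the flux is S = σT_*⁴(R_*/d)².
S = 5.67×10⁻⁸·(10200)⁴·(1.60×10⁹/1.84×10¹²)² = 464.1 W/m².
For an isothermal sphere T⁴ = (1−a)S/(4σ) = 1.473×10⁹ K⁴.

T ≈ 196 K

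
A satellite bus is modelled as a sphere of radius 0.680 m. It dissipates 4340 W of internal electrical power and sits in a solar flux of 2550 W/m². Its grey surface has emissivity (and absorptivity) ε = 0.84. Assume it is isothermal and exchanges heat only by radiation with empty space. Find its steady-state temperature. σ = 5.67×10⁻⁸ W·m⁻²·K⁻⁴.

T ≈ 405 K

At steady state, absorbed solar power + internal power = radiated power.
Absorbed: α·S·A_cross = 0.84·2550·1.453 = 3112 W (cross-section πr²).
Total input = 3112 + 4340 = 7452 W.
Radiated: εσ·A_surf·T⁴ with A_surf = 4πr² = 5.811 m².
T⁴ = 7452/(0.84·5.67×10⁻⁸·5.811) = 2.693×10¹⁰ K⁴.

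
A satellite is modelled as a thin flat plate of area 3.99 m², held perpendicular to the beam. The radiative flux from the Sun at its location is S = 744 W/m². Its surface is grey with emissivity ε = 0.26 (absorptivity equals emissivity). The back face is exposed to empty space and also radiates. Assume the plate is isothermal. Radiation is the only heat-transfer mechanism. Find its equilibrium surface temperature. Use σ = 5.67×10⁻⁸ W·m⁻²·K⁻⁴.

At equilibrium, absorbed power = emitted power.
Absorbing cross-section = A = 3.990 m²; emitting surface = 2A = 7.980 m² (ratio 2).
εS·A_cross = εσ·A_surf·T⁴  ⇒  T⁴ = S/(2σ)   (ε cancels).
T⁴ = 744/(2·5.67×10⁻⁸) = 6.561×10⁹ K⁴.
T = (6.561×10⁹)^(1/4).

T ≈ 285 K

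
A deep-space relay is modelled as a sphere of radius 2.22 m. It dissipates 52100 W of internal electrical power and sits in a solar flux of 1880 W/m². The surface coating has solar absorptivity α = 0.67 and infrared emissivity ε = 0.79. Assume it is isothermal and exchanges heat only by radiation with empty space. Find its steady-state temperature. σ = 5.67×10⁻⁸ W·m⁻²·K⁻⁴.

At steady state, absorbed solar power + internal power = radiated power.
Absorbed: α·S·A_cross = 0.67·1880·15.48 = 19500 W (cross-section πr²).
Total input = 19500 + 52100 = 71600 W.
Radiated: εσ·A_surf·T⁴ with A_surf = 4πr² = 61.93 m².
T⁴ = 71600/(0.79·5.67×10⁻⁸·61.93) = 2.581×10¹⁰ K⁴.

T ≈ 401 K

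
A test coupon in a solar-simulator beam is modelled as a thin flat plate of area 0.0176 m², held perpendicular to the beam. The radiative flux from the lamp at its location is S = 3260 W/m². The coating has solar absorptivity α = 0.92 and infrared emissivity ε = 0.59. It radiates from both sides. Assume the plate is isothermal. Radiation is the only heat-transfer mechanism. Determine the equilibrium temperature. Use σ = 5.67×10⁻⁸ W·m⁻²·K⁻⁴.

T ≈ 460 K

At equilibrium, absorbed power = emitted power.
Absorbing cross-section = A = 0.01760 m²; emitting surface = 2A = 0.03520 m² (ratio 2).
αS·A_cross = εσ·A_surf·T⁴  ⇒  T⁴ = αS/(ε·2σ).
T⁴ = 0.920·3260/(0.59·2·5.67×10⁻⁸) = 4.483×10¹⁰ K⁴.
T = (4.483×10¹⁰)^(1/4).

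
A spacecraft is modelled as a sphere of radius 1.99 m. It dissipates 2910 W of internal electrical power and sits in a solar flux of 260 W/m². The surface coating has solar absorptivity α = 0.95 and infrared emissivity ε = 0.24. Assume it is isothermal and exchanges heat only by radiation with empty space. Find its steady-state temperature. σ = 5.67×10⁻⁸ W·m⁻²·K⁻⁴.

At steady state, absorbed solar power + internal power = radiated power.
Absorbed: α·S·A_cross = 0.95·260·12.44 = 3073 W (cross-section πr²).
Total input = 3073 + 2910 = 5983 W.
Radiated: εσ·A_surf·T⁴ with A_surf = 4πr² = 49.76 m².
T⁴ = 5983/(0.24·5.67×10⁻⁸·49.76) = 8.835×10⁹ K⁴.

T ≈ 307 K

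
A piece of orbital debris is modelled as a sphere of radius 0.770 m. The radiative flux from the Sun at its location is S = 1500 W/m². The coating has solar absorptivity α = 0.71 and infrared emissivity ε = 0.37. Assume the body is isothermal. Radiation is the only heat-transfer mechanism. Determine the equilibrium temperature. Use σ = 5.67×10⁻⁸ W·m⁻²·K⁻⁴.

At equilibrium, absorbed power = emitted power.
Absorbing cross-section = πr² = 1.863 m²; emitting surface = 4πr² = 7.451 m² (ratio 4).
αS·A_cross = εσ·A_surf·T⁴  ⇒  T⁴ = αS/(ε·4σ).
T⁴ = 0.710·1500/(0.37·4·5.67×10⁻⁸) = 1.269×10¹⁰ K⁴.
T = (1.269×10¹⁰)^(1/4).

T ≈ 336 K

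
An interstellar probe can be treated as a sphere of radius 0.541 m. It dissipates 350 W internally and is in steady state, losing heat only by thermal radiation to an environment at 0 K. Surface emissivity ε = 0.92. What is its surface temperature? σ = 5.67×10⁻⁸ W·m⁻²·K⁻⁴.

Steady state: internal power = radiated power, P = εσA T⁴.
Radiating area A = 4πr² = 3.678 m².
T⁴ = P/(εσA) = 350/(0.92·5.67×10⁻⁸·3.678) = 1.824×10⁹ K⁴.
T = (1.824×10⁹)^(1/4).

T ≈ 207 K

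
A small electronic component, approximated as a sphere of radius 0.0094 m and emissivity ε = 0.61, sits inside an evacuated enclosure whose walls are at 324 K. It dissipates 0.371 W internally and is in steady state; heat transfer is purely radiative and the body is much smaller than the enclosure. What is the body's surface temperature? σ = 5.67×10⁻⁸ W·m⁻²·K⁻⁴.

T ≈ 379 K

For a small grey body in a large enclosure, net radiated power = εσA(T⁴ − T_w⁴).
Steady state: P = εσA(T⁴ − T_w⁴) with A = 4πr² = 0.001110 m².
T⁴ = P/(εσA) + T_w⁴ = 0.371/(0.61·5.67×10⁻⁸·0.001110) + (324)⁴
    = 9.660×10⁹ + 1.102×10¹⁰ = 2.068×10¹⁰ K⁴.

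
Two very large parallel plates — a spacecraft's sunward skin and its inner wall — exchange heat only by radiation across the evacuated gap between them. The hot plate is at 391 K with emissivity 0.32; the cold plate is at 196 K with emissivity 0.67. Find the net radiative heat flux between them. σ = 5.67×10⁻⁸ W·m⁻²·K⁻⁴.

q ≈ 343 W/m²

For two infinite grey parallel plates, q = σ(T₁⁴ − T₂⁴)/(1/ε₁ + 1/ε₂ − 1).
T₁⁴ − T₂⁴ = 2.337×10¹⁰ − 1.476×10⁹ = 2.190×10¹⁰ K⁴.
1/ε₁ + 1/ε₂ − 1 = 3.125 + 1.493 − 1 = 3.618.
q = 5.67×10⁻⁸ × 2.190×10¹⁰ / 3.618.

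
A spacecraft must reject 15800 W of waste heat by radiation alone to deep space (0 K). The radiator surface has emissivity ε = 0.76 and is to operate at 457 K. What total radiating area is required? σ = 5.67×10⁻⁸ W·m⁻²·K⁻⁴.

A ≈ 8.41 m²

P = εσA T⁴ ⇒ A = P/(εσT⁴).
T⁴ = 4.362×10¹⁰ K⁴.
A = 15800/(0.76 × 5.67×10⁻⁸ × 4.362×10¹⁰).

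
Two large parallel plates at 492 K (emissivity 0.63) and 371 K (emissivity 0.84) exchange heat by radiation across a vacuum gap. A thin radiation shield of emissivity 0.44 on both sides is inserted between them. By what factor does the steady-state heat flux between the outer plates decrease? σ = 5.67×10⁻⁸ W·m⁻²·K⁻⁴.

factor ≈ 2.99

Without shield: q₀ = σΔ(T⁴)/(1/ε₁+1/ε₂−1) with denominator 1.778.
With shield the two gaps are in series; the resistances add: (1/ε₁+1/ε_s−1)+(1/ε_s+1/ε₂−1) = 2.860+2.463 = 5.323.
Heat-flux ratio q₀/q = 5.323/1.778.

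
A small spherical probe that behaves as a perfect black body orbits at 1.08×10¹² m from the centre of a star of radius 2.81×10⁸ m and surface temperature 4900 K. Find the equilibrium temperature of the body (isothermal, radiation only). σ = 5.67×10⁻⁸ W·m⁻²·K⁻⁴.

The star's surface emits σT_*⁴; at distance d the flux is S = σT_*⁴(R_*/d)².
S = 5.67×10⁻⁸·(4900)⁴·(2.81×10⁸/1.08×10¹²)² = 2.213 W/m².
For an isothermal sphere T⁴ = (1−a)S/(4σ) = 9.756×10⁶ K⁴.

T ≈ 55.9 K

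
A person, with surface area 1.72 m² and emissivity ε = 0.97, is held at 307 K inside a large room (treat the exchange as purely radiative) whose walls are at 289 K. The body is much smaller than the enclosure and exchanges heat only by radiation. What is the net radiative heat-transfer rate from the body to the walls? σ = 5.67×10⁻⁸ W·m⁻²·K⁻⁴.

P_net ≈ 180 W

For a small grey body in a large enclosure: P_net = εσA(T_body⁴ − T_wall⁴).
A = 1.72 m²; T_body⁴ − T_wall⁴ = 8.883×10⁹ − 6.976×10⁹ = 1.907×10⁹ K⁴.
|P_net| = 0.97·5.67×10⁻⁸·1.720·1.907×10⁹.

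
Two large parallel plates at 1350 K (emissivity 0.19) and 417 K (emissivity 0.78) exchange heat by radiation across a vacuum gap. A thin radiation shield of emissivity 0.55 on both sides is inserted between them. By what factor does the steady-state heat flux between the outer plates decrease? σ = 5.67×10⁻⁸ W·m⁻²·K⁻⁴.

factor ≈ 1.48

Without shield: q₀ = σΔ(T⁴)/(1/ε₁+1/ε₂−1) with denominator 5.545.
With shield the two gaps are in series; the resistances add: (1/ε₁+1/ε_s−1)+(1/ε_s+1/ε₂−1) = 6.081+2.100 = 8.182.
Heat-flux ratio q₀/q = 8.182/5.545.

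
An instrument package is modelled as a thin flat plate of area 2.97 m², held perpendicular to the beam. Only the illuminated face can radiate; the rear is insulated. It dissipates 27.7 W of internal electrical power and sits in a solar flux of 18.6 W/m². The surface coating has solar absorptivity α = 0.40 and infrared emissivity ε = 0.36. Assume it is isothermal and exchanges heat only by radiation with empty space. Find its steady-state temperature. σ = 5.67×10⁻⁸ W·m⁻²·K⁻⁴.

T ≈ 169 K

At steady state, absorbed solar power + internal power = radiated power.
Absorbed: α·S·A_cross = 0.40·18.6·2.970 = 22.10 W (cross-section A).
Total input = 22.10 + 27.7 = 49.80 W.
Radiated: εσ·A_surf·T⁴ with A_surf = A = 2.970 m².
T⁴ = 49.80/(0.36·5.67×10⁻⁸·2.970) = 8.214×10⁸ K⁴.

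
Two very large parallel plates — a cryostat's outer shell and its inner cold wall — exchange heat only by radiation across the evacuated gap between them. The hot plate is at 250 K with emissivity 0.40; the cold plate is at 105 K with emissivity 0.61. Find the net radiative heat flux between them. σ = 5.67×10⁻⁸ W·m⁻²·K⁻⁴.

For two infinite grey parallel plates, q = σ(T₁⁴ − T₂⁴)/(1/ε₁ + 1/ε₂ − 1).
T₁⁴ − T₂⁴ = 3.906×10⁹ − 1.216×10⁸ = 3.785×10⁹ K⁴.
1/ε₁ + 1/ε₂ − 1 = 2.500 + 1.639 − 1 = 3.139.
q = 5.67×10⁻⁸ × 3.785×10⁹ / 3.139.

q ≈ 68.4 W/m²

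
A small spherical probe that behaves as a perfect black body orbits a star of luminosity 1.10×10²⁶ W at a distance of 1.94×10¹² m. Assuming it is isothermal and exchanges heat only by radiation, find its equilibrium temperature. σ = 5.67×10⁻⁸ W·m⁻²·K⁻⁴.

T ≈ 56.6 K

First find the stellar flux at distance d: S = L/(4πd²) = 1.10×10²⁶/(4π·(1.94×10¹²)²) = 2.326 W/m².
For an isothermal sphere, absorbed (1−a)S·πr² = emitted σ·4πr²·T⁴, so T⁴ = (1−a)S/(4σ).
T⁴ = 1.00·2.326/(4·5.67×10⁻⁸) = 1.026×10⁷ K⁴.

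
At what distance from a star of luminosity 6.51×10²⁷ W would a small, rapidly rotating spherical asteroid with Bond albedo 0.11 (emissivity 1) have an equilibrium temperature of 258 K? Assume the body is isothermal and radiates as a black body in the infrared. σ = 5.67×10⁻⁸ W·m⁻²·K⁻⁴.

d ≈ 6.77×10¹¹ m

For an isothermal black-emitting sphere, (1−a)S·πr² = σ·4πr²·T⁴ ⇒ S = 4σT⁴/(1−a).
S = 4·5.67×10⁻⁸·(258)⁴/0.890 = 1129 W/m².
Flux falls as S = L/(4πd²), so d = √(L/(4πS)) = √(6.51×10²⁷/(4π·1129)).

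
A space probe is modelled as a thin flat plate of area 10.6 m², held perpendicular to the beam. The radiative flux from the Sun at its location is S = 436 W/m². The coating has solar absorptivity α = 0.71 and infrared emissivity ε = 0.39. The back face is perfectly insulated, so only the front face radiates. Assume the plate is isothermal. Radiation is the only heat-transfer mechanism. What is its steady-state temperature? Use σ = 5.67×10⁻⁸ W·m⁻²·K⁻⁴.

At equilibrium, absorbed power = emitted power.
Absorbing cross-section = A = 10.60 m²; emitting surface = A = 10.60 m² (ratio 1).
αS·A_cross = εσ·A_surf·T⁴  ⇒  T⁴ = αS/(ε·1σ).
T⁴ = 0.710·436/(0.39·1·5.67×10⁻⁸) = 1.400×10¹⁰ K⁴.
T = (1.400×10¹⁰)^(1/4).

T ≈ 344 K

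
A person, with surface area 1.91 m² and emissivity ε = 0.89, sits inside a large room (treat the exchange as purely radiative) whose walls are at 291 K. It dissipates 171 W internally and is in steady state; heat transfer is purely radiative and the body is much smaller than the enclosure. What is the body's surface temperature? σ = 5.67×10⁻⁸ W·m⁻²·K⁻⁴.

T ≈ 308 K

For a small grey body in a large enclosure, net radiated power = εσA(T⁴ − T_w⁴).
Steady state: P = εσA(T⁴ − T_w⁴) with A = 1.91 m².
T⁴ = P/(εσA) + T_w⁴ = 171/(0.89·5.67×10⁻⁸·1.910) + (291)⁴
    = 1.774×10⁹ + 7.171×10⁹ = 8.945×10⁹ K⁴.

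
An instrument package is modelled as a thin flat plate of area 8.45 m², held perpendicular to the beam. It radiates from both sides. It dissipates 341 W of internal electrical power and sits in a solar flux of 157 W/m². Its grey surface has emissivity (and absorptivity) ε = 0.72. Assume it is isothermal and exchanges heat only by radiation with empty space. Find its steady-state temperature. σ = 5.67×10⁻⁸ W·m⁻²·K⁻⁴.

T ≈ 208 K

At steady state, absorbed solar power + internal power = radiated power.
Absorbed: α·S·A_cross = 0.72·157·8.450 = 955.2 W (cross-section A).
Total input = 955.2 + 341 = 1296 W.
Radiated: εσ·A_surf·T⁴ with A_surf = 2A = 16.90 m².
T⁴ = 1296/(0.72·5.67×10⁻⁸·16.90) = 1.879×10⁹ K⁴.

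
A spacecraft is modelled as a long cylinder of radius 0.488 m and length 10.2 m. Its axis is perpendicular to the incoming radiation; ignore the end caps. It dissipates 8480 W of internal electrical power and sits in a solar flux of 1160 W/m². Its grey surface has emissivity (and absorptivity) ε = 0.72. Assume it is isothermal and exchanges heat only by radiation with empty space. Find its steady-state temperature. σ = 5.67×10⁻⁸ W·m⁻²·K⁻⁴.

T ≈ 339 K

At steady state, absorbed solar power + internal power = radiated power.
Absorbed: α·S·A_cross = 0.72·1160·9.955 = 8315 W (cross-section 2rL).
Total input = 8315 + 8480 = 16790 W.
Radiated: εσ·A_surf·T⁴ with A_surf = 2πrL = 31.28 m².
T⁴ = 16790/(0.72·5.67×10⁻⁸·31.28) = 1.315×10¹⁰ K⁴.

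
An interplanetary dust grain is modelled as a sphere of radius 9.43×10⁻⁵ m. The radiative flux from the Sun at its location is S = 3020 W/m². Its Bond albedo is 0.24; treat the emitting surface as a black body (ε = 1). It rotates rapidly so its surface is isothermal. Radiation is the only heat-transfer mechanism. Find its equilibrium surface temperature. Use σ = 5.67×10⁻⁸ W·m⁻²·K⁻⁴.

T ≈ 317 K

At equilibrium, absorbed power = emitted power.
Absorbing cross-section = πr² = 2.794×10⁻⁸ m²; emitting surface = 4πr² = 1.117×10⁻⁷ m² (ratio 4).
(1−a)S·A_cross = εσ·A_surf·T⁴  ⇒  T⁴ = (1−a)S/(4σ).
T⁴ = 0.760·3020/(4·5.67×10⁻⁸) = 1.012×10¹⁰ K⁴.
T = (1.012×10¹⁰)^(1/4).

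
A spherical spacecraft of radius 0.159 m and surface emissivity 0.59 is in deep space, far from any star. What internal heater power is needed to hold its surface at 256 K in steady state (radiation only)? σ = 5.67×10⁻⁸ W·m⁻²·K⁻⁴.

P = εσ·4πr²·T⁴.
4πr² = 0.3177 m²; T⁴ = 4.295×10⁹ K⁴.
P = 0.59·5.67×10⁻⁸·0.3177·4.295×10⁹.

P ≈ 45.6 W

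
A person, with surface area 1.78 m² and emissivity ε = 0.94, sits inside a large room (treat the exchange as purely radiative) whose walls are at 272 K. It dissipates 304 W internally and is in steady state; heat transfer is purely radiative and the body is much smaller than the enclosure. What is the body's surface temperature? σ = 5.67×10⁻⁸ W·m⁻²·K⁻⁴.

T ≈ 305 K

For a small grey body in a large enclosure, net radiated power = εσA(T⁴ − T_w⁴).
Steady state: P = εσA(T⁴ − T_w⁴) with A = 1.78 m².
T⁴ = P/(εσA) + T_w⁴ = 304/(0.94·5.67×10⁻⁸·1.780) + (272)⁴
    = 3.204×10⁹ + 5.474×10⁹ = 8.678×10⁹ K⁴.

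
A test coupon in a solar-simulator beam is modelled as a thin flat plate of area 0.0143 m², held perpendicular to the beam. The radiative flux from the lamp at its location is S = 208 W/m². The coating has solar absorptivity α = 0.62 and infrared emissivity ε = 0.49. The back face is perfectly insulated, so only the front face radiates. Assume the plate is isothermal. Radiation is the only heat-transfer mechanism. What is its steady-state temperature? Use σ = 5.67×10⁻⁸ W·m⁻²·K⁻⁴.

T ≈ 261 K

At equilibrium, absorbed power = emitted power.
Absorbing cross-section = A = 0.01430 m²; emitting surface = A = 0.01430 m² (ratio 1).
αS·A_cross = εσ·A_surf·T⁴  ⇒  T⁴ = αS/(ε·1σ).
T⁴ = 0.620·208/(0.49·1·5.67×10⁻⁸) = 4.642×10⁹ K⁴.
T = (4.642×10⁹)^(1/4).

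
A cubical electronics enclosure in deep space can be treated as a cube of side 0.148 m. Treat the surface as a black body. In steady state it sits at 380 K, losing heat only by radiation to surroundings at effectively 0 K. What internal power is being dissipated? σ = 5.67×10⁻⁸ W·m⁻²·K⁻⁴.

Steady state: P = εσA T⁴.
A = 6L² = 0.1314 m²; T⁴ = (380)⁴ = 2.085×10¹⁰ K⁴.
P = 1.0 × 5.67×10⁻⁸ × 0.1314 × 2.085×10¹⁰.

P ≈ 155 W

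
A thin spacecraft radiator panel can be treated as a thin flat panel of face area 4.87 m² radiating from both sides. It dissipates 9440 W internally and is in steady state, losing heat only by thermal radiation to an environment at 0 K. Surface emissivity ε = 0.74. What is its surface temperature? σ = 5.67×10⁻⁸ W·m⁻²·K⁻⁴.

T ≈ 390 K

Steady state: internal power = radiated power, P = εσA T⁴.
Radiating area A = 2·4.87 = 9.740 m².
T⁴ = P/(εσA) = 9440/(0.74·5.67×10⁻⁸·9.740) = 2.310×10¹⁰ K⁴.
T = (2.310×10¹⁰)^(1/4).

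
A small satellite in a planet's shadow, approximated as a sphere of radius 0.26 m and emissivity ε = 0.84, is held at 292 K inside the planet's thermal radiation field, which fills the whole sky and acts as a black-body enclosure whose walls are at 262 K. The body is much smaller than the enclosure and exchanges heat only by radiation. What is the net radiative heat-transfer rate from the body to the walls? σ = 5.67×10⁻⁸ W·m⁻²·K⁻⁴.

P_net ≈ 103 W

For a small grey body in a large enclosure: P_net = εσA(T_body⁴ − T_wall⁴).
A = 4πr² = 0.8495 m²; T_body⁴ − T_wall⁴ = 7.270×10⁹ − 4.712×10⁹ = 2.558×10⁹ K⁴.
|P_net| = 0.84·5.67×10⁻⁸·0.8495·2.558×10⁹.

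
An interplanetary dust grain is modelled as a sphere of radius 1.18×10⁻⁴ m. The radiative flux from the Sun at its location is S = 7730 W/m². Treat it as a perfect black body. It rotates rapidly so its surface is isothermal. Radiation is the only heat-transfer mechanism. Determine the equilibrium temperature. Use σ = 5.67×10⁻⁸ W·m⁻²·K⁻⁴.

At equilibrium, absorbed power = emitted power.
Absorbing cross-section = πr² = 4.374×10⁻⁸ m²; emitting surface = 4πr² = 1.750×10⁻⁷ m² (ratio 4).
S·A_cross = εσ·A_surf·T⁴  ⇒  T⁴ = S/(4σ).
T⁴ = 1.00·7730/(4·5.67×10⁻⁸) = 3.408×10¹⁰ K⁴.
T = (3.408×10¹⁰)^(1/4).

T ≈ 430 K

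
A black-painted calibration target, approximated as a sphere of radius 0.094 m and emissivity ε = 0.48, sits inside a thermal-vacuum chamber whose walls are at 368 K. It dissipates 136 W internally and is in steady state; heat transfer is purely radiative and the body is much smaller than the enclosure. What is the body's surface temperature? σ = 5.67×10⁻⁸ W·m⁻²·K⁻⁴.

T ≈ 502 K

For a small grey body in a large enclosure, net radiated power = εσA(T⁴ − T_w⁴).
Steady state: P = εσA(T⁴ − T_w⁴) with A = 4πr² = 0.1110 m².
T⁴ = P/(εσA) + T_w⁴ = 136/(0.48·5.67×10⁻⁸·0.1110) + (368)⁴
    = 4.500×10¹⁰ + 1.834×10¹⁰ = 6.334×10¹⁰ K⁴.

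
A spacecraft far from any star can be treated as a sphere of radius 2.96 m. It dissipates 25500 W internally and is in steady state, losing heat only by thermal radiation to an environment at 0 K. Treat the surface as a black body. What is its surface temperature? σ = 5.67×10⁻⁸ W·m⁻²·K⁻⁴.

Steady state: internal power = radiated power, P = εσA T⁴.
Radiating area A = 4πr² = 110.1 m².
T⁴ = P/(εσA) = 25500/(1.0·5.67×10⁻⁸·110.1) = 4.085×10⁹ K⁴.
T = (4.085×10⁹)^(1/4).

T ≈ 253 K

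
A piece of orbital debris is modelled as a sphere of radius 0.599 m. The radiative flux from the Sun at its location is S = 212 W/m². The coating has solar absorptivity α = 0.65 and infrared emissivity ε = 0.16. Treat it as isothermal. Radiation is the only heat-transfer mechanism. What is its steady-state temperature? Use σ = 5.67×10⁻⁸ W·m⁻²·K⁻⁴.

T ≈ 248 K

At equilibrium, absorbed power = emitted power.
Absorbing cross-section = πr² = 1.127 m²; emitting surface = 4πr² = 4.509 m² (ratio 4).
αS·A_cross = εσ·A_surf·T⁴  ⇒  T⁴ = αS/(ε·4σ).
T⁴ = 0.650·212/(0.16·4·5.67×10⁻⁸) = 3.797×10⁹ K⁴.
T = (3.797×10⁹)^(1/4).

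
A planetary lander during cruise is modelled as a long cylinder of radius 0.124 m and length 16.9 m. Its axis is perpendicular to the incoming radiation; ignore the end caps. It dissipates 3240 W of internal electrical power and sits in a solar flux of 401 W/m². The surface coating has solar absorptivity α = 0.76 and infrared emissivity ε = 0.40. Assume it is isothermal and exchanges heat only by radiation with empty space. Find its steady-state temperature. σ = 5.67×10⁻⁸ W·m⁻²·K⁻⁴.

T ≈ 351 K

At steady state, absorbed solar power + internal power = radiated power.
Absorbed: α·S·A_cross = 0.76·401·4.191 = 1277 W (cross-section 2rL).
Total input = 1277 + 3240 = 4517 W.
Radiated: εσ·A_surf·T⁴ with A_surf = 2πrL = 13.17 m².
T⁴ = 4517/(0.40·5.67×10⁻⁸·13.17) = 1.513×10¹⁰ K⁴.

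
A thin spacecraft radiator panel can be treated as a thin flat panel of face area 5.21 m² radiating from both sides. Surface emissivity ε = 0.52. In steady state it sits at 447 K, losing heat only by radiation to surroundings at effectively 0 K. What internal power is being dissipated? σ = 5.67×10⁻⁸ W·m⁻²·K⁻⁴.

P ≈ 12300 W

Steady state: P = εσA T⁴.
A = 2·5.21 = 10.42 m²; T⁴ = (447)⁴ = 3.992×10¹⁰ K⁴.
P = 0.52 × 5.67×10⁻⁸ × 10.42 × 3.992×10¹⁰.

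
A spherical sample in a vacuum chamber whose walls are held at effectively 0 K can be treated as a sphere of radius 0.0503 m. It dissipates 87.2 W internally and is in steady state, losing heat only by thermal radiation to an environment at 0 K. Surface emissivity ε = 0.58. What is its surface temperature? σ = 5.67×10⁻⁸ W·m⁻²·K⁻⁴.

Steady state: internal power = radiated power, P = εσA T⁴.
Radiating area A = 4πr² = 0.03179 m².
T⁴ = P/(εσA) = 87.2/(0.58·5.67×10⁻⁸·0.03179) = 8.340×10¹⁰ K⁴.
T = (8.340×10¹⁰)^(1/4).

T ≈ 537 K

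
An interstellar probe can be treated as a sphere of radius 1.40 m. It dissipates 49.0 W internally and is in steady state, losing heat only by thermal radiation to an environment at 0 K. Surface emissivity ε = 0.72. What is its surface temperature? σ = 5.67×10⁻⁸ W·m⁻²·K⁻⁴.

T ≈ 83.6 K

Steady state: internal power = radiated power, P = εσA T⁴.
Radiating area A = 4πr² = 24.63 m².
T⁴ = P/(εσA) = 49.0/(0.72·5.67×10⁻⁸·24.63) = 4.873×10⁷ K⁴.
T = (4.873×10⁷)^(1/4).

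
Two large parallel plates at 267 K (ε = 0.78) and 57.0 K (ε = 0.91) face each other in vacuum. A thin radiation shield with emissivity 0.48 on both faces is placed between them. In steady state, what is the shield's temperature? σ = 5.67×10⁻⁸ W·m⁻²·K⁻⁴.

T_s ≈ 222 K

In steady state the net flux on the hot side equals that on the cold side.
σ(T₁⁴−T_s⁴)/D₁ = σ(T_s⁴−T₂⁴)/D₂, with D₁ = 1/ε₁+1/ε_s−1 = 2.365, D₂ = 1/ε_s+1/ε₂−1 = 2.182.
Solve for T_s⁴: T_s⁴ = (D₂·T₁⁴ + D₁·T₂⁴)/(D₁+D₂) = 2.444×10⁹ K⁴.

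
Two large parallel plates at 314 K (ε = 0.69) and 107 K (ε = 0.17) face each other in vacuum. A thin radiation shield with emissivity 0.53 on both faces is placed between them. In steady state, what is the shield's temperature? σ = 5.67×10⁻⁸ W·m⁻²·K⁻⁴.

T_s ≈ 292 K

In steady state the net flux on the hot side equals that on the cold side.
σ(T₁⁴−T_s⁴)/D₁ = σ(T_s⁴−T₂⁴)/D₂, with D₁ = 1/ε₁+1/ε_s−1 = 2.336, D₂ = 1/ε_s+1/ε₂−1 = 6.769.
Solve for T_s⁴: T_s⁴ = (D₂·T₁⁴ + D₁·T₂⁴)/(D₁+D₂) = 7.261×10⁹ K⁴.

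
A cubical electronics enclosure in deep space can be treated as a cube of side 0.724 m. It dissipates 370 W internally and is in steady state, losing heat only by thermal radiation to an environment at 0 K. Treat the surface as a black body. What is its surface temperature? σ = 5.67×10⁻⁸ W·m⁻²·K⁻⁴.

Steady state: internal power = radiated power, P = εσA T⁴.
Radiating area A = 6L² = 3.145 m².
T⁴ = P/(εσA) = 370/(1.0·5.67×10⁻⁸·3.145) = 2.075×10⁹ K⁴.
T = (2.075×10⁹)^(1/4).

T ≈ 213 K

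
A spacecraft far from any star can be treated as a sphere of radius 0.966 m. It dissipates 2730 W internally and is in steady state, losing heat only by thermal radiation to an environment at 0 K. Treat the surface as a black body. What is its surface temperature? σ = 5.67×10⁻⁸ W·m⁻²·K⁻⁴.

Steady state: internal power = radiated power, P = εσA T⁴.
Radiating area A = 4πr² = 11.73 m².
T⁴ = P/(εσA) = 2730/(1.0·5.67×10⁻⁸·11.73) = 4.106×10⁹ K⁴.
T = (4.106×10⁹)^(1/4).

T ≈ 253 K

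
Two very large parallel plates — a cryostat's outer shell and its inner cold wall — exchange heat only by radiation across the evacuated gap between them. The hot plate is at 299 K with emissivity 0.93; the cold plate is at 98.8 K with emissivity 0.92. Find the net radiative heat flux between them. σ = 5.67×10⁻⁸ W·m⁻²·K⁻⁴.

q ≈ 385 W/m²

For two infinite grey parallel plates, q = σ(T₁⁴ − T₂⁴)/(1/ε₁ + 1/ε₂ − 1).
T₁⁴ − T₂⁴ = 7.993×10⁹ − 9.529×10⁷ = 7.897×10⁹ K⁴.
1/ε₁ + 1/ε₂ − 1 = 1.075 + 1.087 − 1 = 1.162.
q = 5.67×10⁻⁸ × 7.897×10⁹ / 1.162.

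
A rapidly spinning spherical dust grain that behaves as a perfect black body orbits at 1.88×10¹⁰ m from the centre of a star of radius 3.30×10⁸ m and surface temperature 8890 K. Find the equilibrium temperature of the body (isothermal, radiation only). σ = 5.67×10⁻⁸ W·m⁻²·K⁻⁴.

T ≈ 833 K

The star's surface emits σT_*⁴; at distance d the flux is S = σT_*⁴(R_*/d)².
S = 5.67×10⁻⁸·(8890)⁴·(3.30×10⁸/1.88×10¹⁰)² = 1.091×10⁵ W/m².
For an isothermal sphere T⁴ = (1−a)S/(4σ) = 4.811×10¹¹ K⁴.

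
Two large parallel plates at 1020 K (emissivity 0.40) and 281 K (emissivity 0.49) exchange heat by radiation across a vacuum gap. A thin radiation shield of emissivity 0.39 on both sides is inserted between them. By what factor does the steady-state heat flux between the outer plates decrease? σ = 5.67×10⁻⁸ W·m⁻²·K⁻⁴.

factor ≈ 2.17

Without shield: q₀ = σΔ(T⁴)/(1/ε₁+1/ε₂−1) with denominator 3.541.
With shield the two gaps are in series; the resistances add: (1/ε₁+1/ε_s−1)+(1/ε_s+1/ε₂−1) = 4.064+3.605 = 7.669.
Heat-flux ratio q₀/q = 7.669/3.541.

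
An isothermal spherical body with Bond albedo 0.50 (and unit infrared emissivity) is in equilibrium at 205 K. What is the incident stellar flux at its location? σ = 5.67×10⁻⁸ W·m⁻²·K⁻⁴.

(1−a)S·πr² = σ·4πr²·T⁴ ⇒ S = 4σT⁴/(1−a).
S = 4·5.67×10⁻⁸·1.766×10⁹/0.500.

S ≈ 801 W/m²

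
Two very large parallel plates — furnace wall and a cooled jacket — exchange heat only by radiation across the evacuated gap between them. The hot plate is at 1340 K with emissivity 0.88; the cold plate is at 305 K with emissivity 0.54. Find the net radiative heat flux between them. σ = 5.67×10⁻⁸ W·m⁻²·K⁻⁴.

For two infinite grey parallel plates, q = σ(T₁⁴ − T₂⁴)/(1/ε₁ + 1/ε₂ − 1).
T₁⁴ − T₂⁴ = 3.224×10¹² − 8.654×10⁹ = 3.216×10¹² K⁴.
1/ε₁ + 1/ε₂ − 1 = 1.136 + 1.852 − 1 = 1.988.
q = 5.67×10⁻⁸ × 3.216×10¹² / 1.988.

q ≈ 91700 W/m²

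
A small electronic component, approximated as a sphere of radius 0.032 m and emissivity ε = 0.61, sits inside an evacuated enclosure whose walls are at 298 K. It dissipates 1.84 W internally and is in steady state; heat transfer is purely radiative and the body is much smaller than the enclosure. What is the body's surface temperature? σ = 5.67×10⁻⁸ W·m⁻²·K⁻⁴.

T ≈ 331 K

For a small grey body in a large enclosure, net radiated power = εσA(T⁴ − T_w⁴).
Steady state: P = εσA(T⁴ − T_w⁴) with A = 4πr² = 0.01287 m².
T⁴ = P/(εσA) + T_w⁴ = 1.84/(0.61·5.67×10⁻⁸·0.01287) + (298)⁴
    = 4.134×10⁹ + 7.886×10⁹ = 1.202×10¹⁰ K⁴.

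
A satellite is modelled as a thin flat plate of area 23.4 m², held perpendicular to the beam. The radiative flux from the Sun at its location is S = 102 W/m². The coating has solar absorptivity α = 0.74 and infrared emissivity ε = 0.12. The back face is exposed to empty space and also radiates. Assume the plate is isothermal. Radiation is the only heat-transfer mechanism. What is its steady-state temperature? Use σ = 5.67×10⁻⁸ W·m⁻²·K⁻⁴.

At equilibrium, absorbed power = emitted power.
Absorbing cross-section = A = 23.40 m²; emitting surface = 2A = 46.80 m² (ratio 2).
αS·A_cross = εσ·A_surf·T⁴  ⇒  T⁴ = αS/(ε·2σ).
T⁴ = 0.740·102/(0.12·2·5.67×10⁻⁸) = 5.547×10⁹ K⁴.
T = (5.547×10⁹)^(1/4).

T ≈ 273 K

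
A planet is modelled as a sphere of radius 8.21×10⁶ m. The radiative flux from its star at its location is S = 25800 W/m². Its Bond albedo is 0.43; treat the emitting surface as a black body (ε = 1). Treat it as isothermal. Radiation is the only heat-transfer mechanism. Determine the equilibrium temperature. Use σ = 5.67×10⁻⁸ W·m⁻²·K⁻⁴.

At equilibrium, absorbed power = emitted power.
Absorbing cross-section = πr² = 2.118×10¹⁴ m²; emitting surface = 4πr² = 8.470×10¹⁴ m² (ratio 4).
(1−a)S·A_cross = εσ·A_surf·T⁴  ⇒  T⁴ = (1−a)S/(4σ).
T⁴ = 0.570·25800/(4·5.67×10⁻⁸) = 6.484×10¹⁰ K⁴.
T = (6.484×10¹⁰)^(1/4).

T ≈ 505 K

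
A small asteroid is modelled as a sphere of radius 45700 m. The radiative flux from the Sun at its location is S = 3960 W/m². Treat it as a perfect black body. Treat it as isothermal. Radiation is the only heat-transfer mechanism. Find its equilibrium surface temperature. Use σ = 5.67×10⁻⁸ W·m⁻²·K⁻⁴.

T ≈ 364 K

At equilibrium, absorbed power = emitted power.
Absorbing cross-section = πr² = 6.561×10⁹ m²; emitting surface = 4πr² = 2.624×10¹⁰ m² (ratio 4).
S·A_cross = εσ·A_surf·T⁴  ⇒  T⁴ = S/(4σ).
T⁴ = 1.00·3960/(4·5.67×10⁻⁸) = 1.746×10¹⁰ K⁴.
T = (1.746×10¹⁰)^(1/4).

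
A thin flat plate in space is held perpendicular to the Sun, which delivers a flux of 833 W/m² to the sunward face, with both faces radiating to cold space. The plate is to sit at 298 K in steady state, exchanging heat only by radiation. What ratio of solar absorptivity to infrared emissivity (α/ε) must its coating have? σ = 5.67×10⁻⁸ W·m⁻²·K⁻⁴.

Balance: αS·A = εσ·2A·T⁴ ⇒ α/ε = 2σT⁴/S.
α/ε = 2·5.67×10⁻⁸·(298)⁴/833 = 2·5.67×10⁻⁸·7.886×10⁹/833.

α/ε ≈ 1.07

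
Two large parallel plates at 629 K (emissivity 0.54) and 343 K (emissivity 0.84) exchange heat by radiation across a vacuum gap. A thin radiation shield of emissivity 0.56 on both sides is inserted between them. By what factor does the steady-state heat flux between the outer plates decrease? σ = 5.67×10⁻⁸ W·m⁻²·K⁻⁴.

Without shield: q₀ = σΔ(T⁴)/(1/ε₁+1/ε₂−1) with denominator 2.042.
With shield the two gaps are in series; the resistances add: (1/ε₁+1/ε_s−1)+(1/ε_s+1/ε₂−1) = 2.638+1.976 = 4.614.
Heat-flux ratio q₀/q = 4.614/2.042.

factor ≈ 2.26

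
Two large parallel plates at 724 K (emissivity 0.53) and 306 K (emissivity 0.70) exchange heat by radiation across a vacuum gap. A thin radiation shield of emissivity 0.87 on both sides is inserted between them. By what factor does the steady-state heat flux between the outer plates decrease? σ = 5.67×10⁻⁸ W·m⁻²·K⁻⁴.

factor ≈ 1.56

Without shield: q₀ = σΔ(T⁴)/(1/ε₁+1/ε₂−1) with denominator 2.315.
With shield the two gaps are in series; the resistances add: (1/ε₁+1/ε_s−1)+(1/ε_s+1/ε₂−1) = 2.036+1.578 = 3.614.
Heat-flux ratio q₀/q = 3.614/2.315.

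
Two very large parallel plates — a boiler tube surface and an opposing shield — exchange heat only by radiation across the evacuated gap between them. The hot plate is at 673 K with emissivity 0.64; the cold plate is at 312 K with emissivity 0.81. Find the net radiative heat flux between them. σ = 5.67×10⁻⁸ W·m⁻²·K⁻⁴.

q ≈ 6170 W/m²

For two infinite grey parallel plates, q = σ(T₁⁴ − T₂⁴)/(1/ε₁ + 1/ε₂ − 1).
T₁⁴ − T₂⁴ = 2.051×10¹¹ − 9.476×10⁹ = 1.957×10¹¹ K⁴.
1/ε₁ + 1/ε₂ − 1 = 1.562 + 1.235 − 1 = 1.797.
q = 5.67×10⁻⁸ × 1.957×10¹¹ / 1.797.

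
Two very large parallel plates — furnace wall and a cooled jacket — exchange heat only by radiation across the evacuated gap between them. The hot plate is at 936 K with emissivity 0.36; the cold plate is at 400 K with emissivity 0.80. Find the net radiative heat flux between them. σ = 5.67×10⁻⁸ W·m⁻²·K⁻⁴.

For two infinite grey parallel plates, q = σ(T₁⁴ − T₂⁴)/(1/ε₁ + 1/ε₂ − 1).
T₁⁴ − T₂⁴ = 7.675×10¹¹ − 2.560×10¹⁰ = 7.419×10¹¹ K⁴.
1/ε₁ + 1/ε₂ − 1 = 2.778 + 1.250 − 1 = 3.028.
q = 5.67×10⁻⁸ × 7.419×10¹¹ / 3.028.

q ≈ 13900 W/m²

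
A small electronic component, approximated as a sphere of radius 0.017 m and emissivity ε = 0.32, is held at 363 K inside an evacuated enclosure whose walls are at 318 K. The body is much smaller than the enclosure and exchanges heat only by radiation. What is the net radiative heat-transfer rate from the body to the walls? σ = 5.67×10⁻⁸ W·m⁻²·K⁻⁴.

For a small grey body in a large enclosure: P_net = εσA(T_body⁴ − T_wall⁴).
A = 4πr² = 0.003632 m²; T_body⁴ − T_wall⁴ = 1.736×10¹⁰ − 1.023×10¹⁰ = 7.137×10⁹ K⁴.
|P_net| = 0.32·5.67×10⁻⁸·0.003632·7.137×10⁹.

P_net ≈ 0.470 W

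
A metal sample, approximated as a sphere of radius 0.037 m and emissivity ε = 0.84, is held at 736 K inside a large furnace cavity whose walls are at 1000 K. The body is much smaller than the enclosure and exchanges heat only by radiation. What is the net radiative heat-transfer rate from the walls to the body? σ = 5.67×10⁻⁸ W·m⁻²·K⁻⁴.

For a small grey body in a large enclosure: P_net = εσA(T_body⁴ − T_wall⁴).
A = 4πr² = 0.01720 m²; T_body⁴ − T_wall⁴ = 2.934×10¹¹ − 1.000×10¹² = -7.066×10¹¹ K⁴.
|P_net| = 0.84·5.67×10⁻⁸·0.01720·7.066×10¹¹.

P_net ≈ 579 W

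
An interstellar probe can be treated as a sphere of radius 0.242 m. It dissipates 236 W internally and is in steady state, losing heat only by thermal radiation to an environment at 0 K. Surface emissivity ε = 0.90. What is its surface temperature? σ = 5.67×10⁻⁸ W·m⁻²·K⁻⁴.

Steady state: internal power = radiated power, P = εσA T⁴.
Radiating area A = 4πr² = 0.7359 m².
T⁴ = P/(εσA) = 236/(0.90·5.67×10⁻⁸·0.7359) = 6.284×10⁹ K⁴.
T = (6.284×10⁹)^(1/4).

T ≈ 282 K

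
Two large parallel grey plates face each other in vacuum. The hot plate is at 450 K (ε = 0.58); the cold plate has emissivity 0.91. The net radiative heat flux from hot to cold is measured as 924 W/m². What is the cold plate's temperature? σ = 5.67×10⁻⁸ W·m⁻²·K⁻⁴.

q = σ(T₁⁴ − T₂⁴)/(1/ε₁ + 1/ε₂ − 1); denominator = 1.823.
T₂⁴ = T₁⁴ − q·(1/ε₁+1/ε₂−1)/σ = 4.101×10¹⁰ − 924·1.823/5.67×10⁻⁸
    = 1.130×10¹⁰ K⁴.

T₂ ≈ 326 K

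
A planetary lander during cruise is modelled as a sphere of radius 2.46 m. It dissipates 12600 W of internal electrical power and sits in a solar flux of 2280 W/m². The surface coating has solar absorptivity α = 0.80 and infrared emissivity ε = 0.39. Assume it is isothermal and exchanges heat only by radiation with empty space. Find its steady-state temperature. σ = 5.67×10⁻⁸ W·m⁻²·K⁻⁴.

T ≈ 409 K

At steady state, absorbed solar power + internal power = radiated power.
Absorbed: α·S·A_cross = 0.80·2280·19.01 = 34680 W (cross-section πr²).
Total input = 34680 + 12600 = 47280 W.
Radiated: εσ·A_surf·T⁴ with A_surf = 4πr² = 76.05 m².
T⁴ = 47280/(0.39·5.67×10⁻⁸·76.05) = 2.811×10¹⁰ K⁴.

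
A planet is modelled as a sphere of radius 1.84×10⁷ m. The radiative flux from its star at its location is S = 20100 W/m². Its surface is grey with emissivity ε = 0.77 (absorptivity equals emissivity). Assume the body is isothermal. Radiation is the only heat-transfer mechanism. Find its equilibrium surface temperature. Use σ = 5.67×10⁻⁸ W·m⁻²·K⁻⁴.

T ≈ 546 K

At equilibrium, absorbed power = emitted power.
Absorbing cross-section = πr² = 1.064×10¹⁵ m²; emitting surface = 4πr² = 4.254×10¹⁵ m² (ratio 4).
εS·A_cross = εσ·A_surf·T⁴  ⇒  T⁴ = S/(4σ)   (ε cancels).
T⁴ = 20100/(4·5.67×10⁻⁸) = 8.862×10¹⁰ K⁴.
T = (8.862×10¹⁰)^(1/4).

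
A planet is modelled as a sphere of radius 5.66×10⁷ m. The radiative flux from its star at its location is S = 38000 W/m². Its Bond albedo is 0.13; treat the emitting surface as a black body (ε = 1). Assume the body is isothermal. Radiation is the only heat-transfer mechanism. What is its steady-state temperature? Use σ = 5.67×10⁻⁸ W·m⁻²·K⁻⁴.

At equilibrium, absorbed power = emitted power.
Absorbing cross-section = πr² = 1.006×10¹⁶ m²; emitting surface = 4πr² = 4.026×10¹⁶ m² (ratio 4).
(1−a)S·A_cross = εσ·A_surf·T⁴  ⇒  T⁴ = (1−a)S/(4σ).
T⁴ = 0.870·38000/(4·5.67×10⁻⁸) = 1.458×10¹¹ K⁴.
T = (1.458×10¹¹)^(1/4).

T ≈ 618 K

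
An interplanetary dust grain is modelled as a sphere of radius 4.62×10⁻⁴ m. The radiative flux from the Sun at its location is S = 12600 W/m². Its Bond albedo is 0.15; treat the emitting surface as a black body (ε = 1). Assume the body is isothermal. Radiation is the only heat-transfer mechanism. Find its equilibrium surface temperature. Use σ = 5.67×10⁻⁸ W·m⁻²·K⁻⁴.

T ≈ 466 K

At equilibrium, absorbed power = emitted power.
Absorbing cross-section = πr² = 6.706×10⁻⁷ m²; emitting surface = 4πr² = 2.682×10⁻⁶ m² (ratio 4).
(1−a)S·A_cross = εσ·A_surf·T⁴  ⇒  T⁴ = (1−a)S/(4σ).
T⁴ = 0.850·12600/(4·5.67×10⁻⁸) = 4.722×10¹⁰ K⁴.
T = (4.722×10¹⁰)^(1/4).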